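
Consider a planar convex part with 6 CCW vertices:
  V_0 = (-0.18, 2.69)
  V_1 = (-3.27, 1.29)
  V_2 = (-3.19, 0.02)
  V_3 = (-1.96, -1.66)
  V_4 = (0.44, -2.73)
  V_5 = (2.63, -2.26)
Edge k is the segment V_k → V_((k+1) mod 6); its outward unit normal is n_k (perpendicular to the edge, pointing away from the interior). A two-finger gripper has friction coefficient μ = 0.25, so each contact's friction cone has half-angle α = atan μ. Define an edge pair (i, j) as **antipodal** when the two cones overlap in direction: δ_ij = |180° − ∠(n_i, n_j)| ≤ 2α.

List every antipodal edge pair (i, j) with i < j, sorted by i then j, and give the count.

count = 3; pairs: (0,4), (1,5), (2,5)

α = atan 0.25 = 14.04°;  2α = 28.07°
n_0 = (-0.4127, +0.9109)
n_1 = (-0.9980, -0.0629)
n_2 = (-0.8069, -0.5907)
n_3 = (-0.4072, -0.9133)
n_4 = (+0.2098, -0.9777)
n_5 = (+0.8696, +0.4937)
  (0,1): δ = 110.77°  ·
  (0,2): δ = 78.16°  ·
  (0,3): δ = 48.40°  ·
  (0,4): δ = 12.26°  ✓
  (0,5): δ = 95.21°  ·
  (1,2): δ = 147.39°  ·
  (1,3): δ = 117.63°  ·
  (1,4): δ = 81.49°  ·
  (1,5): δ = 25.98°  ✓
  (2,3): δ = 150.24°  ·
  (2,4): δ = 114.10°  ·
  (2,5): δ = 6.63°  ✓
  (3,4): δ = 143.86°  ·
  (3,5): δ = 36.39°  ·
  (4,5): δ = 72.53°  ·
antipodal pairs: 3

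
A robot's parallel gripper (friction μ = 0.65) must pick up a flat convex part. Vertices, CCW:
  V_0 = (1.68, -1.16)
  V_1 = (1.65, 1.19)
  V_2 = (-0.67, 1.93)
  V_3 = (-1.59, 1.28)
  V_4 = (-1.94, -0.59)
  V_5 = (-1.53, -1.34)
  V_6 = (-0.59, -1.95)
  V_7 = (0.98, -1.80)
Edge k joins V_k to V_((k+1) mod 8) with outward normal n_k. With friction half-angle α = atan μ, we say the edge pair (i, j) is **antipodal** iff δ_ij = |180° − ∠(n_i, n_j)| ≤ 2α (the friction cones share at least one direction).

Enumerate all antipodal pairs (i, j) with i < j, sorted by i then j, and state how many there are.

count = 11; pairs: (0,2), (0,3), (0,4), (0,5), (1,4), (1,5), (1,6), (1,7), (2,6), (2,7), (3,7)

α = atan 0.65 = 33.02°;  2α = 66.05°
n_0 = (+0.9999, +0.0128)
n_1 = (+0.3039, +0.9527)
n_2 = (-0.5770, +0.8167)
n_3 = (-0.9829, +0.1840)
n_4 = (-0.8774, -0.4797)
n_5 = (-0.5444, -0.8389)
n_6 = (+0.0951, -0.9955)
n_7 = (+0.6748, -0.7380)
  (0,1): δ = 108.42°  ·
  (0,2): δ = 55.49°  ✓
  (0,3): δ = 11.33°  ✓
  (0,4): δ = 27.93°  ✓
  (0,5): δ = 56.29°  ✓
  (0,6): δ = 94.73°  ·
  (0,7): δ = 131.70°  ·
  (1,2): δ = 127.07°  ·
  (1,3): δ = 82.91°  ·
  (1,4): δ = 43.65°  ✓
  (1,5): δ = 15.29°  ✓
  (1,6): δ = 23.15°  ✓
  (1,7): δ = 60.13°  ✓
  (2,3): δ = 135.84°  ·
  (2,4): δ = 96.58°  ·
  (2,5): δ = 68.22°  ·
  (2,6): δ = 29.78°  ✓
  (2,7): δ = 7.19°  ✓
  (3,4): δ = 140.73°  ·
  (3,5): δ = 112.38°  ·
  (3,6): δ = 73.94°  ·
  (3,7): δ = 36.96°  ✓
  (4,5): δ = 151.64°  ·
  (4,6): δ = 113.21°  ·
  (4,7): δ = 76.23°  ·
  (5,6): δ = 141.56°  ·
  (5,7): δ = 104.58°  ·
  (6,7): δ = 143.02°  ·
antipodal pairs: 11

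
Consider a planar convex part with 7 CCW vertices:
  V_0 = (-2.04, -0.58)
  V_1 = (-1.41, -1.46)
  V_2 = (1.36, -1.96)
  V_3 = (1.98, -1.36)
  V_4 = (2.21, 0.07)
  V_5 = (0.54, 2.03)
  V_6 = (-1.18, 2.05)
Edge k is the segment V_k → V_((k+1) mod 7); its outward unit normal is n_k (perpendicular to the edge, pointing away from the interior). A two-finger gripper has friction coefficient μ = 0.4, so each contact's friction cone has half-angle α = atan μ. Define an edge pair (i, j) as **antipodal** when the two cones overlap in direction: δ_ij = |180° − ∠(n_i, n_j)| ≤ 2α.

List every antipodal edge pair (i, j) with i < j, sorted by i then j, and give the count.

count = 5; pairs: (0,4), (1,4), (1,5), (2,6), (3,6)

α = atan 0.4 = 21.80°;  2α = 43.60°
n_0 = (-0.8131, -0.5821)
n_1 = (-0.1776, -0.9841)
n_2 = (+0.6954, -0.7186)
n_3 = (+0.9873, -0.1588)
n_4 = (+0.7612, +0.6485)
n_5 = (+0.0116, +0.9999)
n_6 = (-0.9505, +0.3108)
  (0,1): δ = 135.83°  ·
  (0,2): δ = 81.54°  ·
  (0,3): δ = 44.74°  ·
  (0,4): δ = 4.83°  ✓
  (0,5): δ = 53.73°  ·
  (0,6): δ = 126.29°  ·
  (1,2): δ = 125.71°  ·
  (1,3): δ = 88.91°  ·
  (1,4): δ = 39.34°  ✓
  (1,5): δ = 9.57°  ✓
  (1,6): δ = 82.12°  ·
  (2,3): δ = 143.20°  ·
  (2,4): δ = 93.63°  ·
  (2,5): δ = 44.73°  ·
  (2,6): δ = 27.83°  ✓
  (3,4): δ = 130.43°  ·
  (3,5): δ = 81.53°  ·
  (3,6): δ = 8.97°  ✓
  (4,5): δ = 131.10°  ·
  (4,6): δ = 58.54°  ·
  (5,6): δ = 107.44°  ·
antipodal pairs: 5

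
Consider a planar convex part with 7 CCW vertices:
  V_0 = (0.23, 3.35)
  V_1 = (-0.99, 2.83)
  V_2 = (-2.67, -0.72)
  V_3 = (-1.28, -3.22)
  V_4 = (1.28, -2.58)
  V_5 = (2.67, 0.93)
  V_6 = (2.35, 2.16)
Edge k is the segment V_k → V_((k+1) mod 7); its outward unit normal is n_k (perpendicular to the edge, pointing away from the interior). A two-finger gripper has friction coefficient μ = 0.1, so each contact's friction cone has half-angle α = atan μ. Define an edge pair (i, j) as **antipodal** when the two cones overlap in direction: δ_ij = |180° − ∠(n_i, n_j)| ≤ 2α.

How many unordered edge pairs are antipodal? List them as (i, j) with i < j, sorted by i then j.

α = atan 0.1 = 5.71°;  2α = 11.42°
n_0 = (-0.3921, +0.9199)
n_1 = (-0.9039, +0.4278)
n_2 = (-0.8740, -0.4859)
n_3 = (+0.2425, -0.9701)
n_4 = (+0.9297, -0.3682)
n_5 = (+0.9678, +0.2518)
n_6 = (+0.4895, +0.8720)
  (0,1): δ = 138.41°  ·
  (0,2): δ = 84.01°  ·
  (0,3): δ = 9.05°  ✓
  (0,4): δ = 45.31°  ·
  (0,5): δ = 81.50°  ·
  (0,6): δ = 127.61°  ·
  (1,2): δ = 125.60°  ·
  (1,3): δ = 50.64°  ·
  (1,4): δ = 3.72°  ✓
  (1,5): δ = 39.91°  ·
  (1,6): δ = 86.02°  ·
  (2,3): δ = 105.04°  ·
  (2,4): δ = 50.68°  ·
  (2,5): δ = 14.49°  ·
  (2,6): δ = 31.62°  ·
  (3,4): δ = 125.64°  ·
  (3,5): δ = 89.45°  ·
  (3,6): δ = 43.34°  ·
  (4,5): δ = 143.81°  ·
  (4,6): δ = 97.70°  ·
  (5,6): δ = 133.89°  ·
antipodal pairs: 2

count = 2; pairs: (0,3), (1,4)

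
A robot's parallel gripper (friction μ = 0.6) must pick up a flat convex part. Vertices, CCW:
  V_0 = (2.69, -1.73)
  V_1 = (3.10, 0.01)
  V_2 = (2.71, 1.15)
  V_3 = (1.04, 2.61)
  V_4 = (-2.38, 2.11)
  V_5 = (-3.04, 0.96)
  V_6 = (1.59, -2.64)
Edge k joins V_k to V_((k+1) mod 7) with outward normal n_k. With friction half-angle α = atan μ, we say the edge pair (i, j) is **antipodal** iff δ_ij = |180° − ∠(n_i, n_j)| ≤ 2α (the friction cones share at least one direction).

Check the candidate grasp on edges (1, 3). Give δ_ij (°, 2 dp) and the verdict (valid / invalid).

δ = 100.57°, invalid

α = atan 0.6 = 30.96°;  2α = 61.93°
edge 1: e_1 = (-0.39, +1.14);  n_1 = (+0.9462, +0.3237)
edge 3: e_3 = (-3.42, -0.50);  n_3 = (-0.1447, +0.9895)
∠(n_1, n_3) = 79.43°
δ = |180° − 79.43°| = 100.57°
100.57° > 2α = 61.93°  →  invalid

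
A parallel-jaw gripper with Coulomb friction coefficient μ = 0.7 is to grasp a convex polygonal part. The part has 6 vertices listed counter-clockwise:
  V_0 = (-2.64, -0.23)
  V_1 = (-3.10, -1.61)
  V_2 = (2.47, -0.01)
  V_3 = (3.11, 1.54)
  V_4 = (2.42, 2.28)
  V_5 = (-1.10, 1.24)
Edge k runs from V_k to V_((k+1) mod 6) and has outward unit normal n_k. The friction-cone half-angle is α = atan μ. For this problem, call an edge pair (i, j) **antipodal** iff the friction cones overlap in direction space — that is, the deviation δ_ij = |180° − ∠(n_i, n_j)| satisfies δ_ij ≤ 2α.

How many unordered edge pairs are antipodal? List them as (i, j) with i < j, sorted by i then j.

count = 8; pairs: (0,1), (0,2), (0,3), (1,3), (1,4), (1,5), (2,4), (2,5)

α = atan 0.7 = 34.99°;  2α = 69.98°
n_0 = (-0.9487, +0.3162)
n_1 = (+0.2761, -0.9611)
n_2 = (+0.9243, -0.3816)
n_3 = (+0.7314, +0.6820)
n_4 = (-0.2833, +0.9590)
n_5 = (-0.6905, +0.7234)
  (0,1): δ = 55.54°  ✓
  (0,2): δ = 4.00°  ✓
  (0,3): δ = 61.43°  ✓
  (0,4): δ = 124.89°  ·
  (0,5): δ = 152.10°  ·
  (1,2): δ = 128.46°  ·
  (1,3): δ = 63.03°  ✓
  (1,4): δ = 0.43°  ✓
  (1,5): δ = 27.64°  ✓
  (2,3): δ = 114.57°  ·
  (2,4): δ = 51.10°  ✓
  (2,5): δ = 23.90°  ✓
  (3,4): δ = 116.54°  ·
  (3,5): δ = 89.33°  ·
  (4,5): δ = 152.79°  ·
antipodal pairs: 8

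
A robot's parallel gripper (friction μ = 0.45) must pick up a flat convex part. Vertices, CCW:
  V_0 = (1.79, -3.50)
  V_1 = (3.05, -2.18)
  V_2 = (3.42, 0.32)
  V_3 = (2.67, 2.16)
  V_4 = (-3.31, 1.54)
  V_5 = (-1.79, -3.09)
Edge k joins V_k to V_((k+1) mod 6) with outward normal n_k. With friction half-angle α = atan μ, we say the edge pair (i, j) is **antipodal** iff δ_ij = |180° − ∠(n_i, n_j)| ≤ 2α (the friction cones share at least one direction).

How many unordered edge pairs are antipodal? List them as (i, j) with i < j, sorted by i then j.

α = atan 0.45 = 24.23°;  2α = 48.46°
n_0 = (+0.7234, -0.6905)
n_1 = (+0.9892, -0.1464)
n_2 = (+0.9260, +0.3775)
n_3 = (-0.1031, +0.9947)
n_4 = (-0.9501, -0.3119)
n_5 = (-0.1138, -0.9935)
  (0,1): δ = 144.75°  ·
  (0,2): δ = 114.16°  ·
  (0,3): δ = 40.41°  ✓
  (0,4): δ = 61.84°  ·
  (0,5): δ = 127.13°  ·
  (1,2): δ = 149.41°  ·
  (1,3): δ = 75.66°  ·
  (1,4): δ = 26.59°  ✓
  (1,5): δ = 91.89°  ·
  (2,3): δ = 106.26°  ·
  (2,4): δ = 4.00°  ✓
  (2,5): δ = 61.29°  ·
  (3,4): δ = 77.74°  ·
  (3,5): δ = 12.45°  ✓
  (4,5): δ = 114.71°  ·
antipodal pairs: 4

count = 4; pairs: (0,3), (1,4), (2,4), (3,5)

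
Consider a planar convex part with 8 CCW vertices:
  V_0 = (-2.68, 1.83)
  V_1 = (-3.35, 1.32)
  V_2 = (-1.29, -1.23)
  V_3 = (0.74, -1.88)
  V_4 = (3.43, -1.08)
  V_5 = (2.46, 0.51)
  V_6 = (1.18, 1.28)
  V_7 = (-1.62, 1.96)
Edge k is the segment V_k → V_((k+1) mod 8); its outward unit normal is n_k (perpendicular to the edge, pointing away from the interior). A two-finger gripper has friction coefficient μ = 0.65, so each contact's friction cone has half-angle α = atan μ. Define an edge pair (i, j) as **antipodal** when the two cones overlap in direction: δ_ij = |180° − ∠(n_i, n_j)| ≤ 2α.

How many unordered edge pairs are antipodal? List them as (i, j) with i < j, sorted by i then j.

α = atan 0.65 = 33.02°;  2α = 66.05°
n_0 = (-0.6057, +0.7957)
n_1 = (-0.7779, -0.6284)
n_2 = (-0.3049, -0.9524)
n_3 = (+0.2851, -0.9585)
n_4 = (+0.8537, +0.5208)
n_5 = (+0.5155, +0.8569)
n_6 = (+0.2360, +0.9718)
n_7 = (-0.1217, +0.9926)
  (0,1): δ = 88.35°  ·
  (0,2): δ = 55.03°  ✓
  (0,3): δ = 20.72°  ✓
  (0,4): δ = 84.11°  ·
  (0,5): δ = 111.69°  ·
  (0,6): δ = 129.07°  ·
  (0,7): δ = 149.71°  ·
  (1,2): δ = 146.69°  ·
  (1,3): δ = 112.37°  ·
  (1,4): δ = 7.55°  ✓
  (1,5): δ = 20.04°  ✓
  (1,6): δ = 37.42°  ✓
  (1,7): δ = 58.06°  ✓
  (2,3): δ = 145.68°  ·
  (2,4): δ = 40.86°  ✓
  (2,5): δ = 13.27°  ✓
  (2,6): δ = 4.10°  ✓
  (2,7): δ = 24.75°  ✓
  (3,4): δ = 75.18°  ·
  (3,5): δ = 47.59°  ✓
  (3,6): δ = 30.21°  ✓
  (3,7): δ = 9.57°  ✓
  (4,5): δ = 152.42°  ·
  (4,6): δ = 135.04°  ·
  (4,7): δ = 114.39°  ·
  (5,6): δ = 162.62°  ·
  (5,7): δ = 141.98°  ·
  (6,7): δ = 159.36°  ·
antipodal pairs: 13

count = 13; pairs: (0,2), (0,3), (1,4), (1,5), (1,6), (1,7), (2,4), (2,5), (2,6), (2,7), (3,5), (3,6), (3,7)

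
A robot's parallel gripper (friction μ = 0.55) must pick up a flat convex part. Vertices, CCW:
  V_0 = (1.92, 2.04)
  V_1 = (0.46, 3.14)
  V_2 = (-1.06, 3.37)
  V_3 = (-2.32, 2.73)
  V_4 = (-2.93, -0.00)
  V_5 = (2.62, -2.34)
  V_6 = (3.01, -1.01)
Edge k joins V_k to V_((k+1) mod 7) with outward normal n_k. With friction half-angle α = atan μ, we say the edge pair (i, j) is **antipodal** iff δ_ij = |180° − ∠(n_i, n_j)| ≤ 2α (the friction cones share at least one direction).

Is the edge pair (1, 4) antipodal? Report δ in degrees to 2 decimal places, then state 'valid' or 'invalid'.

δ = 14.26°, valid

α = atan 0.55 = 28.81°;  2α = 57.62°
edge 1: e_1 = (-1.52, +0.23);  n_1 = (+0.1496, +0.9887)
edge 4: e_4 = (+5.55, -2.34);  n_4 = (-0.3885, -0.9214)
∠(n_1, n_4) = 165.74°
δ = |180° − 165.74°| = 14.26°
14.26° ≤ 2α = 57.62°  →  valid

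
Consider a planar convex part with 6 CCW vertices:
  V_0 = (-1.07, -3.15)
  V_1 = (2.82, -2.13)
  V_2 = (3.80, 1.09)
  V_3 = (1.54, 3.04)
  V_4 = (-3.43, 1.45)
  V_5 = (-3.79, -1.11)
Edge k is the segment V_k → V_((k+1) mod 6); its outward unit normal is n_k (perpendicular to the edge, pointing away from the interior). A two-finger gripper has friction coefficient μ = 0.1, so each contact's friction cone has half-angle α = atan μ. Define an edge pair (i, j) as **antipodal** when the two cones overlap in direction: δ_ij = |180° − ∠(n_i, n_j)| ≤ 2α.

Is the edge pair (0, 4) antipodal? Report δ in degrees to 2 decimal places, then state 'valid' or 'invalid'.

α = atan 0.1 = 5.71°;  2α = 11.42°
edge 0: e_0 = (+3.89, +1.02);  n_0 = (+0.2536, -0.9673)
edge 4: e_4 = (-0.36, -2.56);  n_4 = (-0.9903, +0.1393)
∠(n_0, n_4) = 112.70°
δ = |180° − 112.70°| = 67.30°
67.30° > 2α = 11.42°  →  invalid

δ = 67.30°, invalid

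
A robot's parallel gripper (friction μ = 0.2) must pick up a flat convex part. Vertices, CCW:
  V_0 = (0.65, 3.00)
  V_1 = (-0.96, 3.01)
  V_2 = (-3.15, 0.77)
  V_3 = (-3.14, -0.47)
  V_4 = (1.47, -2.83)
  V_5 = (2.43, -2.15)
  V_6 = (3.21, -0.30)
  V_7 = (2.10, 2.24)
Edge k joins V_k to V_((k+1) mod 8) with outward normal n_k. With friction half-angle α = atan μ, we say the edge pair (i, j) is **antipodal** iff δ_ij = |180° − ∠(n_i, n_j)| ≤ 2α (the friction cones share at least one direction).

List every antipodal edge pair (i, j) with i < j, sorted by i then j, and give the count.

α = atan 0.2 = 11.31°;  2α = 22.62°
n_0 = (+0.0062, +1.0000)
n_1 = (-0.7150, +0.6991)
n_2 = (-1.0000, -0.0081)
n_3 = (-0.4557, -0.8901)
n_4 = (+0.5780, -0.8160)
n_5 = (+0.9214, -0.3885)
n_6 = (+0.9163, +0.4004)
n_7 = (+0.4642, +0.8857)
  (0,1): δ = 134.00°  ·
  (0,2): δ = 89.18°  ·
  (0,3): δ = 26.75°  ·
  (0,4): δ = 35.67°  ·
  (0,5): δ = 67.49°  ·
  (0,6): δ = 113.96°  ·
  (0,7): δ = 152.70°  ·
  (1,2): δ = 135.18°  ·
  (1,3): δ = 72.76°  ·
  (1,4): δ = 10.34°  ✓
  (1,5): δ = 21.49°  ✓
  (1,6): δ = 67.96°  ·
  (1,7): δ = 106.69°  ·
  (2,3): δ = 117.57°  ·
  (2,4): δ = 55.15°  ·
  (2,5): δ = 23.32°  ·
  (2,6): δ = 23.14°  ·
  (2,7): δ = 61.88°  ·
  (3,4): δ = 117.58°  ·
  (3,5): δ = 85.75°  ·
  (3,6): δ = 39.28°  ·
  (3,7): δ = 0.55°  ✓
  (4,5): δ = 148.17°  ·
  (4,6): δ = 101.71°  ·
  (4,7): δ = 62.97°  ·
  (5,6): δ = 133.53°  ·
  (5,7): δ = 94.80°  ·
  (6,7): δ = 141.27°  ·
antipodal pairs: 3

count = 3; pairs: (1,4), (1,5), (3,7)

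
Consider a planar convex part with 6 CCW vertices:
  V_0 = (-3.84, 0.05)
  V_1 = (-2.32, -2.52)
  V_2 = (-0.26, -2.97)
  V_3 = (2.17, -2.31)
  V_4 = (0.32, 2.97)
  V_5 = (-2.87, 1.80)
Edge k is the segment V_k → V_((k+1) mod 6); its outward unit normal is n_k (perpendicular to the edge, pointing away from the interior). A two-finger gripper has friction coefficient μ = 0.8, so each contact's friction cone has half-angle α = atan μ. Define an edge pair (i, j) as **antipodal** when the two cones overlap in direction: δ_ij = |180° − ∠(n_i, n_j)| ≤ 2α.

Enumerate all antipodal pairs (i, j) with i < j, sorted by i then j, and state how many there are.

α = atan 0.8 = 38.66°;  2α = 77.32°
n_0 = (-0.8607, -0.5091)
n_1 = (-0.2134, -0.9770)
n_2 = (+0.2621, -0.9650)
n_3 = (+0.9437, +0.3307)
n_4 = (-0.3443, +0.9388)
n_5 = (-0.8746, +0.4848)
  (0,1): δ = 132.92°  ·
  (0,2): δ = 105.41°  ·
  (0,3): δ = 11.29°  ✓
  (0,4): δ = 79.54°  ·
  (0,5): δ = 120.40°  ·
  (1,2): δ = 152.48°  ·
  (1,3): δ = 58.37°  ✓
  (1,4): δ = 32.46°  ✓
  (1,5): δ = 73.32°  ✓
  (2,3): δ = 85.89°  ·
  (2,4): δ = 4.95°  ✓
  (2,5): δ = 45.81°  ✓
  (3,4): δ = 89.17°  ·
  (3,5): δ = 48.31°  ✓
  (4,5): δ = 139.14°  ·
antipodal pairs: 7

count = 7; pairs: (0,3), (1,3), (1,4), (1,5), (2,4), (2,5), (3,5)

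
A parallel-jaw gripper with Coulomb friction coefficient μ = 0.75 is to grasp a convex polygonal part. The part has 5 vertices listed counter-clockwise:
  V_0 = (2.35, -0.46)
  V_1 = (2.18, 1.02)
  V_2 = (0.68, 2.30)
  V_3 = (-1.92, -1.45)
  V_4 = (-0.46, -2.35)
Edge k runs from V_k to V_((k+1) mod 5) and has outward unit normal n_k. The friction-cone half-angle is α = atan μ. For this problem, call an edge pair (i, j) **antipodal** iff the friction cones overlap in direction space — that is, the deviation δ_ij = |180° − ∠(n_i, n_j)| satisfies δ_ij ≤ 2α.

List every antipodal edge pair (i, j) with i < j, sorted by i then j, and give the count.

α = atan 0.75 = 36.87°;  2α = 73.74°
n_0 = (+0.9935, +0.1141)
n_1 = (+0.6491, +0.7607)
n_2 = (-0.8218, +0.5698)
n_3 = (-0.5247, -0.8513)
n_4 = (+0.5581, -0.8298)
  (0,1): δ = 137.03°  ·
  (0,2): δ = 41.29°  ✓
  (0,3): δ = 51.80°  ✓
  (0,4): δ = 117.37°  ·
  (1,2): δ = 84.26°  ·
  (1,3): δ = 8.82°  ✓
  (1,4): δ = 74.40°  ·
  (2,3): δ = 86.92°  ·
  (2,4): δ = 21.34°  ✓
  (3,4): δ = 114.42°  ·
antipodal pairs: 4

count = 4; pairs: (0,2), (0,3), (1,3), (2,4)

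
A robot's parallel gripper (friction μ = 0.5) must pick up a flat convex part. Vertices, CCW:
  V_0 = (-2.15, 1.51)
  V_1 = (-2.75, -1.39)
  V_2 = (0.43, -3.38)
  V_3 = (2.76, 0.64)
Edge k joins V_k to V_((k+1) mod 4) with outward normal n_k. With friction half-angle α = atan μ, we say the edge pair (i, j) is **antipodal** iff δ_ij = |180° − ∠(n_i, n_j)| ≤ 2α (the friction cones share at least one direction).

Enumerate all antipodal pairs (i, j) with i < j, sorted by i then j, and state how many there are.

α = atan 0.5 = 26.57°;  2α = 53.13°
n_0 = (-0.9793, +0.2026)
n_1 = (-0.5305, -0.8477)
n_2 = (+0.8652, -0.5015)
n_3 = (+0.1745, +0.9847)
  (0,1): δ = 110.35°  ·
  (0,2): δ = 18.41°  ✓
  (0,3): δ = 91.64°  ·
  (1,2): δ = 88.06°  ·
  (1,3): δ = 21.99°  ✓
  (2,3): δ = 69.95°  ·
antipodal pairs: 2

count = 2; pairs: (0,2), (1,3)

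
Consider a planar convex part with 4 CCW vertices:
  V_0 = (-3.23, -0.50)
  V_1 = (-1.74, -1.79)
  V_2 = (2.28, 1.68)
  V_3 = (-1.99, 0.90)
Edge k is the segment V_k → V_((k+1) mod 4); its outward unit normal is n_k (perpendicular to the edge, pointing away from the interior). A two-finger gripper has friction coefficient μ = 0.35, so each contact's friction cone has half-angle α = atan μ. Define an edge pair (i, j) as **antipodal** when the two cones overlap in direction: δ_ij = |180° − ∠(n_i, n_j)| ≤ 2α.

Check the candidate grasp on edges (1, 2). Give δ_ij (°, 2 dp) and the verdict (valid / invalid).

δ = 30.45°, valid

α = atan 0.35 = 19.29°;  2α = 38.58°
edge 1: e_1 = (+4.02, +3.47);  n_1 = (+0.6534, -0.7570)
edge 2: e_2 = (-4.27, -0.78);  n_2 = (-0.1797, +0.9837)
∠(n_1, n_2) = 149.55°
δ = |180° − 149.55°| = 30.45°
30.45° ≤ 2α = 38.58°  →  valid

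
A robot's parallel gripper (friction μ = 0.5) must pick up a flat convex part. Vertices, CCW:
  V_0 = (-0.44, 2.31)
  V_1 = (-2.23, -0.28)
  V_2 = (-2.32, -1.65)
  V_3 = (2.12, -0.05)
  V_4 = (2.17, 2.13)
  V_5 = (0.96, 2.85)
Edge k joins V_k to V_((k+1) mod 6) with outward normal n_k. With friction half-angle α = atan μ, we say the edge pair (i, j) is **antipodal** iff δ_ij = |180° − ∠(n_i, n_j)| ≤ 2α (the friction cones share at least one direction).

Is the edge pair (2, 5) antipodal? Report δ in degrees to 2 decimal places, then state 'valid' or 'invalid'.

α = atan 0.5 = 26.57°;  2α = 53.13°
edge 2: e_2 = (+4.44, +1.60);  n_2 = (+0.3390, -0.9408)
edge 5: e_5 = (-1.40, -0.54);  n_5 = (-0.3599, +0.9330)
∠(n_2, n_5) = 178.72°
δ = |180° − 178.72°| = 1.28°
1.28° ≤ 2α = 53.13°  →  valid

δ = 1.28°, valid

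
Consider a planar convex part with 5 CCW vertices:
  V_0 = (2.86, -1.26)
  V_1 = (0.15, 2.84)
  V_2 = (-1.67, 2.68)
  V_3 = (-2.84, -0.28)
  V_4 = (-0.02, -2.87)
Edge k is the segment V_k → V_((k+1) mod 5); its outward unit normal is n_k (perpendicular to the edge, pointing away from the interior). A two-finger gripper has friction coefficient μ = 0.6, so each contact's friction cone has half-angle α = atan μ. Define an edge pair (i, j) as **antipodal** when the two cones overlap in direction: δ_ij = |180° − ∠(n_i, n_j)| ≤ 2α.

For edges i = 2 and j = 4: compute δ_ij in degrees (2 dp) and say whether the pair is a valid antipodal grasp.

α = atan 0.6 = 30.96°;  2α = 61.93°
edge 2: e_2 = (-1.17, -2.96);  n_2 = (-0.9300, +0.3676)
edge 4: e_4 = (+2.88, +1.61);  n_4 = (+0.4880, -0.8729)
∠(n_2, n_4) = 140.77°
δ = |180° − 140.77°| = 39.23°
39.23° ≤ 2α = 61.93°  →  valid

δ = 39.23°, valid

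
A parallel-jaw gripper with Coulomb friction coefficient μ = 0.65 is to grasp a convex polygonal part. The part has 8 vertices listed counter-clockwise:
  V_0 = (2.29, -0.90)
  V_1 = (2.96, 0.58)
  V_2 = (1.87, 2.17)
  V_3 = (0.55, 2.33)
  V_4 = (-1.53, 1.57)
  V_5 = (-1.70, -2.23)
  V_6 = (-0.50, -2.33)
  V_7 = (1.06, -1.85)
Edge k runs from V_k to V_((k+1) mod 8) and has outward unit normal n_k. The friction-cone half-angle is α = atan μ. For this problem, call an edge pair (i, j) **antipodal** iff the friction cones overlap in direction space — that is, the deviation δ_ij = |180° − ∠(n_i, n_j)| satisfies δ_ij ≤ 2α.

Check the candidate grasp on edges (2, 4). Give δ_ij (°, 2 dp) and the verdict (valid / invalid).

δ = 85.65°, invalid

α = atan 0.65 = 33.02°;  2α = 66.05°
edge 2: e_2 = (-1.32, +0.16);  n_2 = (+0.1203, +0.9927)
edge 4: e_4 = (-0.17, -3.80);  n_4 = (-0.9990, +0.0447)
∠(n_2, n_4) = 94.35°
δ = |180° − 94.35°| = 85.65°
85.65° > 2α = 66.05°  →  invalid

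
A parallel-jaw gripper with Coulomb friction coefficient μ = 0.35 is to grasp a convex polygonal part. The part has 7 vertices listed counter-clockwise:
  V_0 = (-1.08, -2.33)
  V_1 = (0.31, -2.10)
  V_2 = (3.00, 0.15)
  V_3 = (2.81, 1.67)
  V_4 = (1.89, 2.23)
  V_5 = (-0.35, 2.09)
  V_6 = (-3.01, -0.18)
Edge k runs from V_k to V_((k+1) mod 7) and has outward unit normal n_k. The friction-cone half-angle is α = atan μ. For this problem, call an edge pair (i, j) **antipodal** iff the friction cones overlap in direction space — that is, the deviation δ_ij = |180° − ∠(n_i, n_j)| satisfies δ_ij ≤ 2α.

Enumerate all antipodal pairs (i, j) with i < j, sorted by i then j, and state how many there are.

α = atan 0.35 = 19.29°;  2α = 38.58°
n_0 = (+0.1632, -0.9866)
n_1 = (+0.6416, -0.7671)
n_2 = (+0.9923, +0.1240)
n_3 = (+0.5199, +0.8542)
n_4 = (-0.0624, +0.9981)
n_5 = (-0.6491, +0.7607)
n_6 = (-0.7442, -0.6680)
  (0,1): δ = 149.49°  ·
  (0,2): δ = 92.27°  ·
  (0,3): δ = 40.72°  ·
  (0,4): δ = 5.82°  ✓
  (0,5): δ = 31.08°  ✓
  (0,6): δ = 122.52°  ·
  (1,2): δ = 122.79°  ·
  (1,3): δ = 71.24°  ·
  (1,4): δ = 36.33°  ✓
  (1,5): δ = 0.57°  ✓
  (1,6): δ = 92.00°  ·
  (2,3): δ = 128.45°  ·
  (2,4): δ = 93.55°  ·
  (2,5): δ = 56.65°  ·
  (2,6): δ = 34.79°  ✓
  (3,4): δ = 145.09°  ·
  (3,5): δ = 108.19°  ·
  (3,6): δ = 16.76°  ✓
  (4,5): δ = 143.10°  ·
  (4,6): δ = 51.66°  ·
  (5,6): δ = 88.56°  ·
antipodal pairs: 6

count = 6; pairs: (0,4), (0,5), (1,4), (1,5), (2,6), (3,6)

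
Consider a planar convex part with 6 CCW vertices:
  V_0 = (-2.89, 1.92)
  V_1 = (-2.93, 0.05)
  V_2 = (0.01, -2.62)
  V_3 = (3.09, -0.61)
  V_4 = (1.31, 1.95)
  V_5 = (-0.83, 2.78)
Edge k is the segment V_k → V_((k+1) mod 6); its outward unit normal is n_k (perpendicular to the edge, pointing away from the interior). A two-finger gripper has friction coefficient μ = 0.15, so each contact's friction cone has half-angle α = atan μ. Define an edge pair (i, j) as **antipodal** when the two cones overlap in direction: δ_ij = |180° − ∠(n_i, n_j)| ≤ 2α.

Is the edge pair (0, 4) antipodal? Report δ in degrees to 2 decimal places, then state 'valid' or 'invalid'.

δ = 70.03°, invalid

α = atan 0.15 = 8.53°;  2α = 17.06°
edge 0: e_0 = (-0.04, -1.87);  n_0 = (-0.9998, +0.0214)
edge 4: e_4 = (-2.14, +0.83);  n_4 = (+0.3616, +0.9323)
∠(n_0, n_4) = 109.97°
δ = |180° − 109.97°| = 70.03°
70.03° > 2α = 17.06°  →  invalid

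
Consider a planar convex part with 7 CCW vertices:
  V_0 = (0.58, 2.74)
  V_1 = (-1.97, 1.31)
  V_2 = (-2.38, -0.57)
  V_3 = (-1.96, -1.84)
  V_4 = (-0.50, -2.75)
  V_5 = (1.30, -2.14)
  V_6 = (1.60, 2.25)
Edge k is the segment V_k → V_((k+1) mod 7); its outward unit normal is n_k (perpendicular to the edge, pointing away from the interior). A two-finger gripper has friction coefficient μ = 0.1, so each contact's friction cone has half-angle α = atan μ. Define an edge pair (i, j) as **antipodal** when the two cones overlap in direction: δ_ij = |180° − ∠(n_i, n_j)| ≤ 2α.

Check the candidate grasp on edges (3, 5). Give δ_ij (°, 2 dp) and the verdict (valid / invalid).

α = atan 0.1 = 5.71°;  2α = 11.42°
edge 3: e_3 = (+1.46, -0.91);  n_3 = (-0.5290, -0.8487)
edge 5: e_5 = (+0.30, +4.39);  n_5 = (+0.9977, -0.0682)
∠(n_3, n_5) = 118.03°
δ = |180° − 118.03°| = 61.97°
61.97° > 2α = 11.42°  →  invalid

δ = 61.97°, invalid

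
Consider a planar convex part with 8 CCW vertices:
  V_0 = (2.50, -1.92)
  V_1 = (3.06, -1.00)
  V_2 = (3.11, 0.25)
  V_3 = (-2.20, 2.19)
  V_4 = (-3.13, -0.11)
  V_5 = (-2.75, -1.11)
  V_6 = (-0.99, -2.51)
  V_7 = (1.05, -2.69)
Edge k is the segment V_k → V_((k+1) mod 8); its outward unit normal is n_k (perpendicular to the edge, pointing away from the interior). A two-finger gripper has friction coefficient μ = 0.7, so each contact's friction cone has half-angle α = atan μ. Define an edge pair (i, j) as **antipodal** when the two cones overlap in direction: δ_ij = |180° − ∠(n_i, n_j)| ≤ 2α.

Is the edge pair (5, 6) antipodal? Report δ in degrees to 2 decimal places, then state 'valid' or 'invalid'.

δ = 146.54°, invalid

α = atan 0.7 = 34.99°;  2α = 69.98°
edge 5: e_5 = (+1.76, -1.40);  n_5 = (-0.6225, -0.7826)
edge 6: e_6 = (+2.04, -0.18);  n_6 = (-0.0879, -0.9961)
∠(n_5, n_6) = 33.46°
δ = |180° − 33.46°| = 146.54°
146.54° > 2α = 69.98°  →  invalid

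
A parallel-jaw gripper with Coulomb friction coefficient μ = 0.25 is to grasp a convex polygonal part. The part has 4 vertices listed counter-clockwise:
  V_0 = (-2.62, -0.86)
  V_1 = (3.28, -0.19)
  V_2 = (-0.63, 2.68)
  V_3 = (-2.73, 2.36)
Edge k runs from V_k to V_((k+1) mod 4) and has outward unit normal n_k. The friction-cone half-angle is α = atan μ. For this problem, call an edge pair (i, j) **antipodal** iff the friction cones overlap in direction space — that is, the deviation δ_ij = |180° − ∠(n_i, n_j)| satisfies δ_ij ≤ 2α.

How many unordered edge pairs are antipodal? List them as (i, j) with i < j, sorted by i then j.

α = atan 0.25 = 14.04°;  2α = 28.07°
n_0 = (+0.1128, -0.9936)
n_1 = (+0.5917, +0.8061)
n_2 = (-0.1506, +0.9886)
n_3 = (-0.9994, -0.0341)
  (0,1): δ = 42.76°  ·
  (0,2): δ = 2.19°  ✓
  (0,3): δ = 85.48°  ·
  (1,2): δ = 135.06°  ·
  (1,3): δ = 51.76°  ·
  (2,3): δ = 96.71°  ·
antipodal pairs: 1

count = 1; pairs: (0,2)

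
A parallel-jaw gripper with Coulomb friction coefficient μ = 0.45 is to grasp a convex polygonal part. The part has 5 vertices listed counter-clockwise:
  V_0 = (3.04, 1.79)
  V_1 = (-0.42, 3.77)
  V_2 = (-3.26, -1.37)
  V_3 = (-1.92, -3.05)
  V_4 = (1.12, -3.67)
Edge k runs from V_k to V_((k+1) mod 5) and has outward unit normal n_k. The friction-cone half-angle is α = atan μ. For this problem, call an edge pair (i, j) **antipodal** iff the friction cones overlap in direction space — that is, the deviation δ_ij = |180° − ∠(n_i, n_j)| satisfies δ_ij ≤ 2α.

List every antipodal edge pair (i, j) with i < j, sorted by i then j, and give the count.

α = atan 0.45 = 24.23°;  2α = 48.46°
n_0 = (+0.4967, +0.8679)
n_1 = (-0.8753, +0.4836)
n_2 = (-0.7818, -0.6236)
n_3 = (-0.1998, -0.9798)
n_4 = (+0.9434, -0.3317)
  (0,1): δ = 89.14°  ·
  (0,2): δ = 21.64°  ✓
  (0,3): δ = 18.25°  ✓
  (0,4): δ = 100.41°  ·
  (1,2): δ = 112.50°  ·
  (1,3): δ = 72.61°  ·
  (1,4): δ = 9.55°  ✓
  (2,3): δ = 140.10°  ·
  (2,4): δ = 57.95°  ·
  (3,4): δ = 97.85°  ·
antipodal pairs: 3

count = 3; pairs: (0,2), (0,3), (1,4)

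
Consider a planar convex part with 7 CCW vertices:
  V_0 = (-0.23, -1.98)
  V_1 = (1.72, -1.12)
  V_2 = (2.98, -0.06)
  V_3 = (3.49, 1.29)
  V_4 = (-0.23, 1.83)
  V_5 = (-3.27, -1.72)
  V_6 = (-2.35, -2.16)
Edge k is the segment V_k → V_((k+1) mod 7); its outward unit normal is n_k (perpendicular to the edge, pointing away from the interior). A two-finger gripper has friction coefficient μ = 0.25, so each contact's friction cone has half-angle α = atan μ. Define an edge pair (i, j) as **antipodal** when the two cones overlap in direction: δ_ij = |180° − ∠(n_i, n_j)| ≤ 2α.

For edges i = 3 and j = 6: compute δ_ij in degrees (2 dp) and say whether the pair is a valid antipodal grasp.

α = atan 0.25 = 14.04°;  2α = 28.07°
edge 3: e_3 = (-3.72, +0.54);  n_3 = (+0.1437, +0.9896)
edge 6: e_6 = (+2.12, +0.18);  n_6 = (+0.0846, -0.9964)
∠(n_3, n_6) = 166.89°
δ = |180° − 166.89°| = 13.11°
13.11° ≤ 2α = 28.07°  →  valid

δ = 13.11°, valid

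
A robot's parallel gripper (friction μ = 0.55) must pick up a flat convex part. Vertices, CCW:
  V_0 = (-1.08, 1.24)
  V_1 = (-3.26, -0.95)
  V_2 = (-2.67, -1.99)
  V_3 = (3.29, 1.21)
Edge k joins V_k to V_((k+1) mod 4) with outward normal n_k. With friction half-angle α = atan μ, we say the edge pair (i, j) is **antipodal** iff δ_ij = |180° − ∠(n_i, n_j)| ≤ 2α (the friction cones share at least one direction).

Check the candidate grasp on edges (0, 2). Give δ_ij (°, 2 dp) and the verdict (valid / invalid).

δ = 16.90°, valid

α = atan 0.55 = 28.81°;  2α = 57.62°
edge 0: e_0 = (-2.18, -2.19);  n_0 = (-0.7087, +0.7055)
edge 2: e_2 = (+5.96, +3.20);  n_2 = (+0.4730, -0.8810)
∠(n_0, n_2) = 163.10°
δ = |180° − 163.10°| = 16.90°
16.90° ≤ 2α = 57.62°  →  valid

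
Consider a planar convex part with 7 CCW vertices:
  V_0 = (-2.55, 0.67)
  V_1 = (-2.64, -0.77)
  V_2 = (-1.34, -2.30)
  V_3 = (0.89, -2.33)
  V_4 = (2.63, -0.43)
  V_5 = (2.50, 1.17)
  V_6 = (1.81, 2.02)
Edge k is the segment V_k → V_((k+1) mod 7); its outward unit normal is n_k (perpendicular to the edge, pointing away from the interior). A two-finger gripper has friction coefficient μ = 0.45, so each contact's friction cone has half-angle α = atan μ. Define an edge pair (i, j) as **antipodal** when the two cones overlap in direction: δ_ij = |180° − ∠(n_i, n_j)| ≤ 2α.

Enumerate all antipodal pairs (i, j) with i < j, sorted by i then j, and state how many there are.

count = 7; pairs: (0,3), (0,4), (0,5), (1,4), (1,5), (2,6), (3,6)

α = atan 0.45 = 24.23°;  2α = 48.46°
n_0 = (-0.9981, +0.0624)
n_1 = (-0.7621, -0.6475)
n_2 = (-0.0135, -0.9999)
n_3 = (+0.7375, -0.6754)
n_4 = (+0.9967, +0.0810)
n_5 = (+0.7764, +0.6302)
n_6 = (-0.2958, +0.9553)
  (0,1): δ = 136.07°  ·
  (0,2): δ = 87.19°  ·
  (0,3): δ = 38.91°  ✓
  (0,4): δ = 8.22°  ✓
  (0,5): δ = 42.64°  ✓
  (0,6): δ = 110.78°  ·
  (1,2): δ = 131.12°  ·
  (1,3): δ = 82.84°  ·
  (1,4): δ = 35.71°  ✓
  (1,5): δ = 1.29°  ✓
  (1,6): δ = 66.85°  ·
  (2,3): δ = 131.71°  ·
  (2,4): δ = 84.58°  ·
  (2,5): δ = 50.16°  ·
  (2,6): δ = 17.98°  ✓
  (3,4): δ = 132.87°  ·
  (3,5): δ = 98.45°  ·
  (3,6): δ = 30.31°  ✓
  (4,5): δ = 145.58°  ·
  (4,6): δ = 77.44°  ·
  (5,6): δ = 111.86°  ·
antipodal pairs: 7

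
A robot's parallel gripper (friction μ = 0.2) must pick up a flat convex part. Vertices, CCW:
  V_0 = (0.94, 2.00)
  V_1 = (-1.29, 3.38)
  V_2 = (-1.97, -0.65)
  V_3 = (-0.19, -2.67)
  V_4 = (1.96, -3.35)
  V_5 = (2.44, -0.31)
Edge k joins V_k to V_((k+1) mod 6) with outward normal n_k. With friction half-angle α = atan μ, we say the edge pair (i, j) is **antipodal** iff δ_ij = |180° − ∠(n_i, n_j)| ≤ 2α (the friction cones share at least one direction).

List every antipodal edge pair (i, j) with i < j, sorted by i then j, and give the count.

α = atan 0.2 = 11.31°;  2α = 22.62°
n_0 = (+0.5262, +0.8503)
n_1 = (-0.9861, +0.1664)
n_2 = (-0.7503, -0.6611)
n_3 = (-0.3016, -0.9534)
n_4 = (+0.9878, -0.1560)
n_5 = (+0.8387, +0.5446)
  (0,1): δ = 67.83°  ·
  (0,2): δ = 16.86°  ✓
  (0,3): δ = 14.20°  ✓
  (0,4): δ = 112.78°  ·
  (0,5): δ = 154.75°  ·
  (1,2): δ = 129.04°  ·
  (1,3): δ = 97.97°  ·
  (1,4): δ = 0.60°  ✓
  (1,5): δ = 42.58°  ·
  (2,3): δ = 148.94°  ·
  (2,4): δ = 50.36°  ·
  (2,5): δ = 8.39°  ✓
  (3,4): δ = 81.42°  ·
  (3,5): δ = 39.45°  ·
  (4,5): δ = 138.03°  ·
antipodal pairs: 4

count = 4; pairs: (0,2), (0,3), (1,4), (2,5)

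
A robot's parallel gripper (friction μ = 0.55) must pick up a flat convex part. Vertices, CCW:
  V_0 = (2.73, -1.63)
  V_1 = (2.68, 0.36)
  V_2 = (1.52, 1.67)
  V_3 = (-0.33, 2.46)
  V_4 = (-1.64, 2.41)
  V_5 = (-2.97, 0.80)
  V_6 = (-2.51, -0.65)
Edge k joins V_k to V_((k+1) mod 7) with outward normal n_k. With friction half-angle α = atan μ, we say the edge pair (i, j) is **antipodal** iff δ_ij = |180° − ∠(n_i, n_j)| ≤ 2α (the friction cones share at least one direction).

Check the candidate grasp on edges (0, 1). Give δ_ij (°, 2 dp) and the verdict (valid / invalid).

δ = 139.91°, invalid

α = atan 0.55 = 28.81°;  2α = 57.62°
edge 0: e_0 = (-0.05, +1.99);  n_0 = (+0.9997, +0.0251)
edge 1: e_1 = (-1.16, +1.31);  n_1 = (+0.7487, +0.6629)
∠(n_0, n_1) = 40.09°
δ = |180° − 40.09°| = 139.91°
139.91° > 2α = 57.62°  →  invalid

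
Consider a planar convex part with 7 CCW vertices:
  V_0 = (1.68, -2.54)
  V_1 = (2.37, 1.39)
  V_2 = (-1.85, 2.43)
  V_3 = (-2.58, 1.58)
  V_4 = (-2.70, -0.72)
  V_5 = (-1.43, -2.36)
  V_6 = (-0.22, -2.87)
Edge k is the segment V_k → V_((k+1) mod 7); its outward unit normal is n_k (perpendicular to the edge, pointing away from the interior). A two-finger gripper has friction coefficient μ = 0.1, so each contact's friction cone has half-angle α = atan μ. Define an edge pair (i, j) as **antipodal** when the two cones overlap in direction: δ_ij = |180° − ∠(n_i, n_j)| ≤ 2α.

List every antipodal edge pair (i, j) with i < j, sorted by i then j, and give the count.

α = atan 0.1 = 5.71°;  2α = 11.42°
n_0 = (+0.9849, -0.1729)
n_1 = (+0.2393, +0.9709)
n_2 = (-0.7586, +0.6515)
n_3 = (-0.9986, +0.0521)
n_4 = (-0.7906, -0.6123)
n_5 = (-0.3884, -0.9215)
n_6 = (+0.1711, -0.9852)
  (0,1): δ = 93.89°  ·
  (0,2): δ = 30.70°  ·
  (0,3): δ = 6.97°  ✓
  (0,4): δ = 47.71°  ·
  (0,5): δ = 77.10°  ·
  (0,6): δ = 109.81°  ·
  (1,2): δ = 116.81°  ·
  (1,3): δ = 79.14°  ·
  (1,4): δ = 38.40°  ·
  (1,5): δ = 9.01°  ✓
  (1,6): δ = 23.70°  ·
  (2,3): δ = 142.33°  ·
  (2,4): δ = 101.59°  ·
  (2,5): δ = 72.20°  ·
  (2,6): δ = 39.49°  ·
  (3,4): δ = 139.26°  ·
  (3,5): δ = 109.87°  ·
  (3,6): δ = 77.16°  ·
  (4,5): δ = 150.61°  ·
  (4,6): δ = 117.90°  ·
  (5,6): δ = 147.29°  ·
antipodal pairs: 2

count = 2; pairs: (0,3), (1,5)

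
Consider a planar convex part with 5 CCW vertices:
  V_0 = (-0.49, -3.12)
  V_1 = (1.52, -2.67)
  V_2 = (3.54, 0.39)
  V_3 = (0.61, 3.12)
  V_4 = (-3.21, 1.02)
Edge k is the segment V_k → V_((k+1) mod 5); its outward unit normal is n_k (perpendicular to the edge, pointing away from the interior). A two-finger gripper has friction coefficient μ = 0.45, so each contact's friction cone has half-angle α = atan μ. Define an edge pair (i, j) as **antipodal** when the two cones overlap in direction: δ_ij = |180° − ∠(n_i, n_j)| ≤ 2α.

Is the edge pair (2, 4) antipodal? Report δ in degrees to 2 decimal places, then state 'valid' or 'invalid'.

δ = 13.72°, valid

α = atan 0.45 = 24.23°;  2α = 48.46°
edge 2: e_2 = (-2.93, +2.73);  n_2 = (+0.6817, +0.7316)
edge 4: e_4 = (+2.72, -4.14);  n_4 = (-0.8358, -0.5491)
∠(n_2, n_4) = 166.28°
δ = |180° − 166.28°| = 13.72°
13.72° ≤ 2α = 48.46°  →  valid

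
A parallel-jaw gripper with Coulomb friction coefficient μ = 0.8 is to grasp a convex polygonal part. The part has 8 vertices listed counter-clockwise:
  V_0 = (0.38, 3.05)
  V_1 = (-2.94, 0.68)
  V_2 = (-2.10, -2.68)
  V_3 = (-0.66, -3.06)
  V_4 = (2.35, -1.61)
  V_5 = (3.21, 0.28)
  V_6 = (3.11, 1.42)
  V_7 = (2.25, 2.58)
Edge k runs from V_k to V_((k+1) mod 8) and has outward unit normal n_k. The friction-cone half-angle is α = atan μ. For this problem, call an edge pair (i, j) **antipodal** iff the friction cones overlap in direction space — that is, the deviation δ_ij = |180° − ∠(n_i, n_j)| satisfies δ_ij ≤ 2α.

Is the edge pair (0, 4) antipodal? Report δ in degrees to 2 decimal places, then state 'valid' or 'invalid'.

δ = 30.01°, valid

α = atan 0.8 = 38.66°;  2α = 77.32°
edge 0: e_0 = (-3.32, -2.37);  n_0 = (-0.5810, +0.8139)
edge 4: e_4 = (+0.86, +1.89);  n_4 = (+0.9102, -0.4142)
∠(n_0, n_4) = 149.99°
δ = |180° − 149.99°| = 30.01°
30.01° ≤ 2α = 77.32°  →  valid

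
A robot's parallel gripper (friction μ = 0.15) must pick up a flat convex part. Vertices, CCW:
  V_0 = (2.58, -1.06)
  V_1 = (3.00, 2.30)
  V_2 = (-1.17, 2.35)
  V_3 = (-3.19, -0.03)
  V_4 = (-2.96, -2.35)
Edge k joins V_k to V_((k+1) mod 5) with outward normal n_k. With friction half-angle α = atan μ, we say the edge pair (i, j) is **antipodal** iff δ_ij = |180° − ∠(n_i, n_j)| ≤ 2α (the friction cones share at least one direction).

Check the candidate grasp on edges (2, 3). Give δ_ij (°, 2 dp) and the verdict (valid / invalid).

α = atan 0.15 = 8.53°;  2α = 17.06°
edge 2: e_2 = (-2.02, -2.38);  n_2 = (-0.7624, +0.6471)
edge 3: e_3 = (+0.23, -2.32);  n_3 = (-0.9951, -0.0987)
∠(n_2, n_3) = 45.98°
δ = |180° − 45.98°| = 134.02°
134.02° > 2α = 17.06°  →  invalid

δ = 134.02°, invalid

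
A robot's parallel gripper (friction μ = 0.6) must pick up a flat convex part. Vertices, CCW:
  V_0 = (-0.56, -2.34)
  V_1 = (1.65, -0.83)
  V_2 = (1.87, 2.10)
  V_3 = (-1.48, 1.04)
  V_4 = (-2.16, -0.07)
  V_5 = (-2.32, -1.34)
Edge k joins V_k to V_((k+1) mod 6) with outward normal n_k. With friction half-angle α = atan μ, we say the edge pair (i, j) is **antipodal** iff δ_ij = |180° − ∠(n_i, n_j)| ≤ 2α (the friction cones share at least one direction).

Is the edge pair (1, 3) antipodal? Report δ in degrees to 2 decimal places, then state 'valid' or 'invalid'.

α = atan 0.6 = 30.96°;  2α = 61.93°
edge 1: e_1 = (+0.22, +2.93);  n_1 = (+0.9972, -0.0749)
edge 3: e_3 = (-0.68, -1.11);  n_3 = (-0.8527, +0.5224)
∠(n_1, n_3) = 152.80°
δ = |180° − 152.80°| = 27.20°
27.20° ≤ 2α = 61.93°  →  valid

δ = 27.20°, valid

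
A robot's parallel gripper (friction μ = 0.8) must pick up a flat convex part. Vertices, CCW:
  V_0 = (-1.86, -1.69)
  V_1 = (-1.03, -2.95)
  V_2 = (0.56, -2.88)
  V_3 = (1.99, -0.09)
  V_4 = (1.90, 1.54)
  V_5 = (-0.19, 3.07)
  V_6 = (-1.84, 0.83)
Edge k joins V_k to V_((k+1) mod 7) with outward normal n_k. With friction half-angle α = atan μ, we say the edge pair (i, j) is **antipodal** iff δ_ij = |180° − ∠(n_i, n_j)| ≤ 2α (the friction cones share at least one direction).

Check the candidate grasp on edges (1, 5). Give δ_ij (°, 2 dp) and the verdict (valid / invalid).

δ = 51.10°, valid

α = atan 0.8 = 38.66°;  2α = 77.32°
edge 1: e_1 = (+1.59, +0.07);  n_1 = (+0.0440, -0.9990)
edge 5: e_5 = (-1.65, -2.24);  n_5 = (-0.8051, +0.5931)
∠(n_1, n_5) = 128.90°
δ = |180° − 128.90°| = 51.10°
51.10° ≤ 2α = 77.32°  →  valid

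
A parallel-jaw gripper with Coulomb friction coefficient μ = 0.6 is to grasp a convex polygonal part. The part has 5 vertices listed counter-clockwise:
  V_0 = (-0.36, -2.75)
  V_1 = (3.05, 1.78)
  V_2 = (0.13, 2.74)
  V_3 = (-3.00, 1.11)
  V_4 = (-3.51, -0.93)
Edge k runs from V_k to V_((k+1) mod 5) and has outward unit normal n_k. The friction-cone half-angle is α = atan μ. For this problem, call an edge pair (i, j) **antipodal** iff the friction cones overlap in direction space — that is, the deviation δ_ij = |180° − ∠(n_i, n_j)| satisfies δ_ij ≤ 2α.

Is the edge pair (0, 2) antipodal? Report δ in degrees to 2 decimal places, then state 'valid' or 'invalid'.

δ = 25.52°, valid

α = atan 0.6 = 30.96°;  2α = 61.93°
edge 0: e_0 = (+3.41, +4.53);  n_0 = (+0.7989, -0.6014)
edge 2: e_2 = (-3.13, -1.63);  n_2 = (-0.4619, +0.8869)
∠(n_0, n_2) = 154.48°
δ = |180° − 154.48°| = 25.52°
25.52° ≤ 2α = 61.93°  →  valid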